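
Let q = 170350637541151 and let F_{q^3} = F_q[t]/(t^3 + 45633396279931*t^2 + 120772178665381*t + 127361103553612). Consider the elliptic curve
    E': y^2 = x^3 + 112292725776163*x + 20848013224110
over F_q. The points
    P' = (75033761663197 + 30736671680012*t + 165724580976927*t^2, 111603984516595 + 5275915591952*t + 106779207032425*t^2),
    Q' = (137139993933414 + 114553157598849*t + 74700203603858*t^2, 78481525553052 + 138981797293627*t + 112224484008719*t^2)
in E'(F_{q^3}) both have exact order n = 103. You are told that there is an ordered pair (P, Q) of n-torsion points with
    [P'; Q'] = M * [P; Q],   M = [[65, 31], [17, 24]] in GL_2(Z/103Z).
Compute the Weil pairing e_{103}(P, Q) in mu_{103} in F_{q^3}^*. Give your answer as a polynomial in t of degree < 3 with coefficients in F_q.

59649022729850 + 103740911051740*t + 154376573048593*t^2

Since e_{103}(P,P)=e_{103}(Q,Q)=1 and e_{103}(Q,P)=e_{103}(P,Q)^{-1}, expanding e_{103}(65*P + 31*Q,17*P + 24*Q) leaves e(P,Q)^det(M).
det(M) mod 103 = 3; its inverse in (Z/103)^* is 69 (check: 3*69 mod 103 = 1).
7-bit Miller (1100111) on E'/F_{170350637541151} with a'=112292725776163, b'=20848013224110: accumulate tangent/chord ratios at Q'+S and P'+S'.
The quotient is 152069982764800 + 144457945427515*t + 70970002971180*t^2.
Hence e(P,Q) = 59649022729850 + 103740911051740*t + 154376573048593*t^2 in F_{170350637541151^3}^*.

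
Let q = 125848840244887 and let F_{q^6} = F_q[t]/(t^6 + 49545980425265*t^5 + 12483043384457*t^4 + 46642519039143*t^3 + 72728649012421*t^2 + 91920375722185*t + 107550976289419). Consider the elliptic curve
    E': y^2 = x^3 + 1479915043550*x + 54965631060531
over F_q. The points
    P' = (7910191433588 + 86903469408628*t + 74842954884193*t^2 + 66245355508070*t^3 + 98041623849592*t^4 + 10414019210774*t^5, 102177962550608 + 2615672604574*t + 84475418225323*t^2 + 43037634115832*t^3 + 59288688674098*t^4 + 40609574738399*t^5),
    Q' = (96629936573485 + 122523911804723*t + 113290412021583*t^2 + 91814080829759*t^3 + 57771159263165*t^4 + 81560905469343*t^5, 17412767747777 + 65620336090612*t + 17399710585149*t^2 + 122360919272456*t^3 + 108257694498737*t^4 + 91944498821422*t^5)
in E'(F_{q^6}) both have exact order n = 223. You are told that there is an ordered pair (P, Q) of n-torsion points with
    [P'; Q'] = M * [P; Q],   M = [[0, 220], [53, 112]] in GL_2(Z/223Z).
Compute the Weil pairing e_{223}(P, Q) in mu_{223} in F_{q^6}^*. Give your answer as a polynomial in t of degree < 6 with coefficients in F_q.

e_{223}(aP+bQ,cP+dQ) = e_{223}(P,Q)^(ad-bc); with (a,b,c,d)=(0,220,53,112) this gives the det-223 law.
det(M) mod 223 = 159; its inverse in (Z/223)^* is 108 (check: 159*108 mod 223 = 1).
Build f_{223,P'} and f_{223,Q'} via the 8-bit ladder of 223=11011111_2; evaluate at shifted divisors; quotient in F_{125848840244887^6}.
The quotient is 51929090469959 + 12581305766891*t + 79040820491695*t^2 + 65857020809558*t^3 + 97183007127752*t^4 + 52566746225981*t^5.
Raise to 108: e(P,Q) = 71689030297115 + 69926675998359*t + 37346279693610*t^2 + 110518529272360*t^3 + 76554605130612*t^4 + 12927650405540*t^5 in mu_{223}.

71689030297115 + 69926675998359*t + 37346279693610*t^2 + 110518529272360*t^3 + 76554605130612*t^4 + 12927650405540*t^5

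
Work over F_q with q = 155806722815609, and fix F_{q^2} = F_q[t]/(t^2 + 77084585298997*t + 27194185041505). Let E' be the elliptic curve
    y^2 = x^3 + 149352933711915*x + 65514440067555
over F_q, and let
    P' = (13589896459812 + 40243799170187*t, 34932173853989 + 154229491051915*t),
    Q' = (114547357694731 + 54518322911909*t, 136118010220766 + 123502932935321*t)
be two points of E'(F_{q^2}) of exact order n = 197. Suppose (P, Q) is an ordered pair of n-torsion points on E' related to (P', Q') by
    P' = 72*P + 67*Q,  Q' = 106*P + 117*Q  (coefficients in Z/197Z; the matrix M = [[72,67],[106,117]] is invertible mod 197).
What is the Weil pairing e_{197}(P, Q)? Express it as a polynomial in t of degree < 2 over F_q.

Alternating bilinearity on E[197] (values in mu_{197} in F_{155806722815609^2}) gives e(P',Q') = e(P,Q)^det(M).
det(M) mod 197 = 140; its inverse in (Z/197)^* is 38 (check: 140*38 mod 197 = 1).
Run Miller on y^2=x^3+149352933711915*x+65514440067555 over F_{155806722815609}: ladder 11000101 (8 bits); e = f_P(D_Q)/f_Q(D_P).
Miller gives e_{197}(P',Q') = 135969032032416 + 125605523488157*t in F_{155806722815609^2}.
Thus e_{197}(P,Q) = 25222206381924 + 133459888369470*t.

25222206381924 + 133459888369470*t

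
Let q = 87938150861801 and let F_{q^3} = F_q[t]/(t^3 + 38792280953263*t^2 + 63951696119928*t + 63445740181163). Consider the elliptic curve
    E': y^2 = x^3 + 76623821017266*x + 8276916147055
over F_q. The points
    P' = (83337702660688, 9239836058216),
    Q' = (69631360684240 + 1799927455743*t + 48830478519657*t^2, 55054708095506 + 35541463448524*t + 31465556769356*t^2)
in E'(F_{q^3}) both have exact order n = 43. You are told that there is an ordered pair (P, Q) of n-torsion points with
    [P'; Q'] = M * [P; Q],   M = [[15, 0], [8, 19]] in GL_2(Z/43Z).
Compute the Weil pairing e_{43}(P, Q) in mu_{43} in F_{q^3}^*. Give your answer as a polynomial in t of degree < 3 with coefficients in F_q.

26186676478096 + 869423303049*t + 27771149857147*t^2

Alternating bilinearity on E[43] (values in mu_{43} in F_{87938150861801^3}) gives e(P',Q') = e(P,Q)^det(M).
Hence e(P,Q) = e(P',Q')^{8} where 8 = 27^{-1} mod 43.
6-bit Miller (101011) on E'/F_{87938150861801} with a'=76623821017266, b'=8276916147055: accumulate tangent/chord ratios at Q'+S and P'+S'.
The quotient is 62439757435901 + 35130439358649*t + 3267083544876*t^2.
e_{43}(P,Q) = (62439757435901 + 35130439358649*t + 3267083544876*t^2)^{8} = 26186676478096 + 869423303049*t + 27771149857147*t^2.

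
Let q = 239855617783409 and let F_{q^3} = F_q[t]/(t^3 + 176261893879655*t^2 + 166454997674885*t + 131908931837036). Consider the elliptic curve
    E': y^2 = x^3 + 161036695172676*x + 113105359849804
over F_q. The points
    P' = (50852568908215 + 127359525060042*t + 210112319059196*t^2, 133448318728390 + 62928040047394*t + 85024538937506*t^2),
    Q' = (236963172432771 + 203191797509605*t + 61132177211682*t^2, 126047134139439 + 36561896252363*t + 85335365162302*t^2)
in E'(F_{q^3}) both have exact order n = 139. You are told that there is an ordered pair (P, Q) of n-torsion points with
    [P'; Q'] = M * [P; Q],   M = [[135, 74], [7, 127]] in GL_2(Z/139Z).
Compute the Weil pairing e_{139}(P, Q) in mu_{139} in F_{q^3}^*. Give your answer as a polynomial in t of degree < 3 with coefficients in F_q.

e_{139}(aP+bQ,cP+dQ) = e_{139}(P,Q)^(ad-bc); with (a,b,c,d)=(135,74,7,127) this gives the det-139 law.
Inverting 86 mod 139: 118. Thus e_{139}(P,Q) = e(P',Q')^{118}.
Miller loop for e_{139} over F_{239855617783409^3}: bits of 139 = 10001011; 7 double steps + 3 add steps, l/v at each.
So e_{139}(P',Q') = 100833688955961 + 8176947985432*t + 6575621648034*t^2.
Raise to 118: e(P,Q) = 182148271634202 + 148841574143935*t + 46933327582647*t^2 in mu_{139}.

182148271634202 + 148841574143935*t + 46933327582647*t^2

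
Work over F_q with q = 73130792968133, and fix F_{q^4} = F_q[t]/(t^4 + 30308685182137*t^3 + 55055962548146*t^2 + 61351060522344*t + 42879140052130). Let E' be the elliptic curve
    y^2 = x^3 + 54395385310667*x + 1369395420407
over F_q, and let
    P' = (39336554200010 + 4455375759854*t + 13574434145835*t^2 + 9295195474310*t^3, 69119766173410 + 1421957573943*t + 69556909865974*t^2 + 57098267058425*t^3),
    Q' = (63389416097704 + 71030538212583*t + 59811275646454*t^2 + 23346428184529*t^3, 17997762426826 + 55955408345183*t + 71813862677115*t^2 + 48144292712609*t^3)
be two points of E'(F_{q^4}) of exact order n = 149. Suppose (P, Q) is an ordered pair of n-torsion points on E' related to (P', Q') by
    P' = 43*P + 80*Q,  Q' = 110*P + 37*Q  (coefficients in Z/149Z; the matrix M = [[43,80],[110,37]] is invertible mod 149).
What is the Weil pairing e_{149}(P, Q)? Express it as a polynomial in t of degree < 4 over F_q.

e_{149}(aP+bQ,cP+dQ) = e_{149}(P,Q)^(ad-bc); with (a,b,c,d)=(43,80,110,37) this gives the det-149 law.
Hence e(P,Q) = e(P',Q')^{115} where 115 = 92^{-1} mod 149.
Run Miller on y^2=x^3+54395385310667*x+1369395420407 over F_{73130792968133}: ladder 10010101 (8 bits); e = f_P(D_Q)/f_Q(D_P).
e_{149}(P',Q') = 42122231211485 + 16711777706799*t + 57624298893988*t^2 + 28655786224126*t^3.
e_{149}(P,Q) = (42122231211485 + 16711777706799*t + 57624298893988*t^2 + 28655786224126*t^3)^{115} = 36745292327886 + 35326760101702*t + 42069714871681*t^2 + 69513271768690*t^3.

36745292327886 + 35326760101702*t + 42069714871681*t^2 + 69513271768690*t^3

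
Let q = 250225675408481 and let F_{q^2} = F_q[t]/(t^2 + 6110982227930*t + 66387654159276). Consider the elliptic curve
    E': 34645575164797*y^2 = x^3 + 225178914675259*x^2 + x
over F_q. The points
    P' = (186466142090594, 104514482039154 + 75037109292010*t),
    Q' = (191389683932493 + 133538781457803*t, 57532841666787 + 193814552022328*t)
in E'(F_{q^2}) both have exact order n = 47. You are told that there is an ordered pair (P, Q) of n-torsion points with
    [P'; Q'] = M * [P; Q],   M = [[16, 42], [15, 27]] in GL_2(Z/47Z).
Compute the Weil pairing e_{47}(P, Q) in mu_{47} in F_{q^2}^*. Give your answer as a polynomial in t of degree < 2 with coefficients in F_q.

Alternating bilinearity on E[47] (values in mu_{47} in F_{250225675408481^2}) gives e(P',Q') = e(P,Q)^det(M).
Hence e(P,Q) = e(P',Q')^{14} where 14 = 37^{-1} mod 47.
(x,y)|->(88147702644101x+155022186559457,88147702644101y) sends E' to y^2=x^3+176140021298827*x+215139003995018.
Double-and-add over 101111: 6-1 doublings, 5-1 additions; each step l_{T,T}/v_{2T} or l_{T,P'}/v at Q'+S for random S.
So e_{47}(P',Q') = 233692553633835 + 19158598020460*t.
e_{47}(P,Q) = (233692553633835 + 19158598020460*t)^{14} = 117130675526929 + 206961484889790*t.

117130675526929 + 206961484889790*t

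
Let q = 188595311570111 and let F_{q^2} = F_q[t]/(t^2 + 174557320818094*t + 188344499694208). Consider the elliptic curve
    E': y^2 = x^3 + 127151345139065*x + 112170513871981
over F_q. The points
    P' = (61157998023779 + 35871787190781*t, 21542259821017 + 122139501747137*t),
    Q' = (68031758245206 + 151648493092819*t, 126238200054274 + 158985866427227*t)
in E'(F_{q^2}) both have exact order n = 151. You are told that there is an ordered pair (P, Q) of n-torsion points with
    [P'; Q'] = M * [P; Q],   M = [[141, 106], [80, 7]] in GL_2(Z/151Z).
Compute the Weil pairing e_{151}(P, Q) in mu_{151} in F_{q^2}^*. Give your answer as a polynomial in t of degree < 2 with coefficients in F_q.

Since e_{151}(P,P)=e_{151}(Q,Q)=1 and e_{151}(Q,P)=e_{151}(P,Q)^{-1}, expanding e_{151}(141*P + 106*Q,80*P + 7*Q) leaves e(P,Q)^det(M).
So e_{151}(P,Q) = e_{151}(P',Q')^{53}, since 57*53 = 1 mod 151.
n = 151 = (10010111)_2 (8 bits, wt 5); accumulate f_{151,P'}(Q'+S)/f_{151,P'}(S) along the 7-step ladder.
Result: e(P',Q') = 74251096451361 + 59597844325933*t.
e_{151}(P,Q) = (74251096451361 + 59597844325933*t)^{53} = 169797512871197 + 33846091180074*t.

169797512871197 + 33846091180074*t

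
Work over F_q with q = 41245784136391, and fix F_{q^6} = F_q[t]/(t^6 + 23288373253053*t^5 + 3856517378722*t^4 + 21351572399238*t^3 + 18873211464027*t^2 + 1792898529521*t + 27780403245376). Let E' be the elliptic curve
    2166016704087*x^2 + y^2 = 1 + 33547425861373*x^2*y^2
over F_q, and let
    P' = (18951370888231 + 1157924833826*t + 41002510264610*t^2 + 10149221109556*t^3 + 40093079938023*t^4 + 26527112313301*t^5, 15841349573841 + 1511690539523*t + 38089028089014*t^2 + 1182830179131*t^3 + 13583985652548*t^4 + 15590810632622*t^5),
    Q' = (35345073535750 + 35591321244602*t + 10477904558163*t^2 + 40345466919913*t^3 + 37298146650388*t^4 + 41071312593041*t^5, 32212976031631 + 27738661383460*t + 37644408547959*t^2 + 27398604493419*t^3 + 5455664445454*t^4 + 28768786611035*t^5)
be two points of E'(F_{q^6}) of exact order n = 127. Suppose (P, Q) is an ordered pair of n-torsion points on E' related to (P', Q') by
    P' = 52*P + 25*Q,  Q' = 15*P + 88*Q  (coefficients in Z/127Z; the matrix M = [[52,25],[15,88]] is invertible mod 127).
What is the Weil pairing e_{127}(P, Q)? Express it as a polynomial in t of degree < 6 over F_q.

Alternating bilinearity on E[127] (values in mu_{127} in F_{41245784136391^6}) gives e(P',Q') = e(P,Q)^det(M).
So e_{127}(P,Q) = e_{127}(P',Q')^{89}, since 10*89 = 1 mod 127.
Edwards->Montgomery: u=(1+y)/(1-y), v=u/x -> 14564752360438v^2=u^3+34591509481492u^2+u; then x_W=12777539778874u+19700835139707: y^2=x^3+13083020150174*x+30099169578107.
Build f_{127,P'} and f_{127,Q'} via the 7-bit ladder of 127=1111111_2; evaluate at shifted divisors; quotient in F_{41245784136391^6}.
e_{127}(P',Q') = 31052173286237 + 39700148858922*t + 32873635181002*t^2 + 38305849975941*t^3 + 28585851684946*t^4 + 14178468878000*t^5.
Thus e_{127}(P,Q) = 14014097549955 + 40917887538099*t + 35317237776763*t^2 + 6407375951020*t^3 + 36341191143733*t^4 + 39074153102460*t^5.

14014097549955 + 40917887538099*t + 35317237776763*t^2 + 6407375951020*t^3 + 36341191143733*t^4 + 39074153102460*t^5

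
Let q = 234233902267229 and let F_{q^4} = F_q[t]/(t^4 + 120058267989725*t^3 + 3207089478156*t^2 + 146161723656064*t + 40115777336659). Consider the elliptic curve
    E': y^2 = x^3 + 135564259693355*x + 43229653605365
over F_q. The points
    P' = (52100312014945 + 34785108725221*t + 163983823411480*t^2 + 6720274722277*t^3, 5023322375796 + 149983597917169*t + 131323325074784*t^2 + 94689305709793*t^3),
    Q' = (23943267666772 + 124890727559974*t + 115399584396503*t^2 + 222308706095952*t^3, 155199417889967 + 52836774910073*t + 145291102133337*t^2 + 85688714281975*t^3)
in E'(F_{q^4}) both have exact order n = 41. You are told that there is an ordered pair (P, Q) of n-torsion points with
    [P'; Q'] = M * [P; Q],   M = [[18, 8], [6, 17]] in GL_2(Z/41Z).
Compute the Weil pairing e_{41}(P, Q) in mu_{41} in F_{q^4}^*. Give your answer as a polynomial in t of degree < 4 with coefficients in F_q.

Since e_{41}(P,P)=e_{41}(Q,Q)=1 and e_{41}(Q,P)=e_{41}(P,Q)^{-1}, expanding e_{41}(18*P + 8*Q,6*P + 17*Q) leaves e(P,Q)^det(M).
So e_{41}(P,Q) = e_{41}(P',Q')^{24}, since 12*24 = 1 mod 41.
Run Miller on y^2=x^3+135564259693355*x+43229653605365 over F_{234233902267229}: ladder 101001 (6 bits); e = f_P(D_Q)/f_Q(D_P).
e_{41}(P',Q') = 119367210893997 + 43277075724326*t + 36977962692719*t^2 + 155856249609181*t^3.
Hence e(P,Q) = 7536406032776 + 168959917217460*t + 194936434650759*t^2 + 152109136278045*t^3 in F_{234233902267229^4}^*.

7536406032776 + 168959917217460*t + 194936434650759*t^2 + 152109136278045*t^3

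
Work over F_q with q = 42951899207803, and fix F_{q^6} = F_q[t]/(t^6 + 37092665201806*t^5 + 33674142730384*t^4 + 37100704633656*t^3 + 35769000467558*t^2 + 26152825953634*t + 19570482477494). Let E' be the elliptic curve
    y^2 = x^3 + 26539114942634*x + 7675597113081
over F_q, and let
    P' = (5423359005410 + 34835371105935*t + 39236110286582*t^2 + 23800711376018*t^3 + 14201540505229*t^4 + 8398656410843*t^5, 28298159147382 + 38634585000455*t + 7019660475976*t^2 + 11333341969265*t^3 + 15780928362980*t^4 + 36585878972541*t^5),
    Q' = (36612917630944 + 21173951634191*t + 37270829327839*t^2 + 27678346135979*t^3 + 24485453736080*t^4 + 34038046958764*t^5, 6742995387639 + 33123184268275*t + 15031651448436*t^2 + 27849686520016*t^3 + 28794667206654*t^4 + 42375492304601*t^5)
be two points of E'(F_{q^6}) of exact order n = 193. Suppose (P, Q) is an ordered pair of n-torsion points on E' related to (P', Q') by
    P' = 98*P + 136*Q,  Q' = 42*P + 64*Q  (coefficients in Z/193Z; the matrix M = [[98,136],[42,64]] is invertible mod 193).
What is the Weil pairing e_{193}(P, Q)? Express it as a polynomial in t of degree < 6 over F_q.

e_{193} is bilinear + alternating on E[193], so e_{193}(98*P + 136*Q, 42*P + 64*Q) = e_{193}(P,Q)^(98*64-136*42).
Inverting 174 mod 193: 132. Thus e_{193}(P,Q) = e(P',Q')^{132}.
Miller loop for e_{193} over F_{42951899207803^6}: bits of 193 = 11000001; 7 double steps + 2 add steps, l/v at each.
So e_{193}(P',Q') = 21716634333580 + 42205121949500*t + 21433796037542*t^2 + 11076436784318*t^3 + 16553928669647*t^4 + 21051956788353*t^5.
e_{193}(P,Q) = (21716634333580 + 42205121949500*t + 21433796037542*t^2 + 11076436784318*t^3 + 16553928669647*t^4 + 21051956788353*t^5)^{132} = 26344339232465 + 28828981131923*t + 22784453333081*t^2 + 5419800588688*t^3 + 28710252065369*t^4 + 22833442651641*t^5.

26344339232465 + 28828981131923*t + 22784453333081*t^2 + 5419800588688*t^3 + 28710252065369*t^4 + 22833442651641*t^5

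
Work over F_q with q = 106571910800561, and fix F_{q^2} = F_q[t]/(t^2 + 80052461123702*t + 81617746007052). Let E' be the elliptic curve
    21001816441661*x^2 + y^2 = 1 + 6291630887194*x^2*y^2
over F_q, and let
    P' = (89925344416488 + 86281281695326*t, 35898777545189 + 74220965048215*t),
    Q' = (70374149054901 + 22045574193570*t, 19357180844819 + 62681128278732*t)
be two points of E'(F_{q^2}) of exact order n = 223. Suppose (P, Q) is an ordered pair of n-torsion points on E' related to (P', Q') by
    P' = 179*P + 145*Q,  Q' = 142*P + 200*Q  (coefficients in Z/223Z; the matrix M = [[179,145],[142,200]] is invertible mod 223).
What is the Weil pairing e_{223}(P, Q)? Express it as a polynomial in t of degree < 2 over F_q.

The 223-Weil pairing on E[223] over F_{106571910800561} is alternating-bilinear: e_{223}(P',Q') = e_{223}(P,Q)^det(M).
So e_{223}(P,Q) = e_{223}(P',Q')^{160}, since 46*160 = 1 mod 223.
Map (x,y)_Ed via u=(1+y)/(1-y), v=(1+y)/((1-y)x) to Montgomery A=32175578462770,B=65987320385620; then to (a',b')=(89191518362849,69065697326106).
Double-and-add over 11011111: 8-1 doublings, 7-1 additions; each step l_{T,T}/v_{2T} or l_{T,P'}/v at Q'+S for random S.
Miller gives e_{223}(P',Q') = 93314368482965 + 6397217154903*t in F_{106571910800561^2}.
Finally e_{223}(P,Q) = 18186938747090 + 92504292543722*t.

18186938747090 + 92504292543722*t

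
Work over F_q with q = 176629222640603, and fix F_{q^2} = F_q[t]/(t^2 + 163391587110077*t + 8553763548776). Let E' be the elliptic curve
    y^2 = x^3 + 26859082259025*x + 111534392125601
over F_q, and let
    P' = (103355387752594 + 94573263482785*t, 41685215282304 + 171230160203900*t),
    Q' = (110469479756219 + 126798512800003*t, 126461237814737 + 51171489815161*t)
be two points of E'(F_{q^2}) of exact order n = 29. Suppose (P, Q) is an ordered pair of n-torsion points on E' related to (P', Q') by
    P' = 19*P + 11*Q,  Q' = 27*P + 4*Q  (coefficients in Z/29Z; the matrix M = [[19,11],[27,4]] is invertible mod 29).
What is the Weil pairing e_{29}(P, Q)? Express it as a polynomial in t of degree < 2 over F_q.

21464209088052 + 103781805528353*t

Alternating bilinearity on E[29] (values in mu_{29} in F_{176629222640603^2}) gives e(P',Q') = e(P,Q)^det(M).
Hence e(P,Q) = e(P',Q')^{8} where 8 = 11^{-1} mod 29.
n = 29 = (11101)_2 (5 bits, wt 4); accumulate f_{29,P'}(Q'+S)/f_{29,P'}(S) along the 4-step ladder.
e_{29}(P',Q') = 79772320499047 + 101677943585309*t.
Thus e_{29}(P,Q) = 21464209088052 + 103781805528353*t.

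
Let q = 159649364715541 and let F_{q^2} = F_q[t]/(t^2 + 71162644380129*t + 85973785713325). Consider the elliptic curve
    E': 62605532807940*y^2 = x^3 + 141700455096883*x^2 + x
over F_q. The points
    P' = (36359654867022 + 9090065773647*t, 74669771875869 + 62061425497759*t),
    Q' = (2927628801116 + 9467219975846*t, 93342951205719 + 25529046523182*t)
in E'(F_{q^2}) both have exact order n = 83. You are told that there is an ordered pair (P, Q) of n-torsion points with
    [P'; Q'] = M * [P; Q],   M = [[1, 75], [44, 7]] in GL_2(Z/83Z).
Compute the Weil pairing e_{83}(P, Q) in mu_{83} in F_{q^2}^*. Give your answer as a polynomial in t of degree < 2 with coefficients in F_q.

8597311727681 + 39480060182034*t

The 83-Weil pairing on E[83] over F_{159649364715541} is alternating-bilinear: e_{83}(P',Q') = e_{83}(P,Q)^det(M).
So e_{83}(P,Q) = e_{83}(P',Q')^{40}, since 27*40 = 1 mod 83.
(x,y)|->(34988941188190x+146802109406733,34988941188190y) sends E' to y^2=x^3+39904388972074*x+30485427080874.
Build f_{83,P'} and f_{83,Q'} via the 7-bit ladder of 83=1010011_2; evaluate at shifted divisors; quotient in F_{159649364715541^2}.
So e_{83}(P',Q') = 93010559706668 + 128681569513081*t.
(93010559706668 + 128681569513081*t)^{40} mod (159649364715541,f) = 8597311727681 + 39480060182034*t.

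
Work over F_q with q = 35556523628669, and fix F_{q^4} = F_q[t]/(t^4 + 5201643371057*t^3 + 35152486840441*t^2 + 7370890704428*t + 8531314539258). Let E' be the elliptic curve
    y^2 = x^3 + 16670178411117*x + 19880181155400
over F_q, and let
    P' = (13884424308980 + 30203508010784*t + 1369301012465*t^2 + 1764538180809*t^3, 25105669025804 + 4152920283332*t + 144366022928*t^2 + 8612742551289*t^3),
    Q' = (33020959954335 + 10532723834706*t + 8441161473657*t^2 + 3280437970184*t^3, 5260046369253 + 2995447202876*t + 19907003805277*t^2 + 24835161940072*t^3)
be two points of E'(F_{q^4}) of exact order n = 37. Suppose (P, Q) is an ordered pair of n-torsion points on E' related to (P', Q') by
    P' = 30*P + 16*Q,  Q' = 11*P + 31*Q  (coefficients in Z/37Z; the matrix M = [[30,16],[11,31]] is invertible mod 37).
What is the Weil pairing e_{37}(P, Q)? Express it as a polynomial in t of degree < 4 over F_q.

Since e_{37}(P,P)=e_{37}(Q,Q)=1 and e_{37}(Q,P)=e_{37}(P,Q)^{-1}, expanding e_{37}(30*P + 16*Q,11*P + 31*Q) leaves e(P,Q)^det(M).
Inverting 14 mod 37: 8. Thus e_{37}(P,Q) = e(P',Q')^{8}.
Double-and-add over 100101: 6-1 doublings, 3-1 additions; each step l_{T,T}/v_{2T} or l_{T,P'}/v at Q'+S for random S.
So e_{37}(P',Q') = 8679436181300 + 1026713877145*t + 17107968655036*t^2 + 17174515356171*t^3.
Finally e_{37}(P,Q) = 34770968050933 + 21163901757598*t + 15117466039036*t^2 + 2964721847409*t^3.

34770968050933 + 21163901757598*t + 15117466039036*t^2 + 2964721847409*t^3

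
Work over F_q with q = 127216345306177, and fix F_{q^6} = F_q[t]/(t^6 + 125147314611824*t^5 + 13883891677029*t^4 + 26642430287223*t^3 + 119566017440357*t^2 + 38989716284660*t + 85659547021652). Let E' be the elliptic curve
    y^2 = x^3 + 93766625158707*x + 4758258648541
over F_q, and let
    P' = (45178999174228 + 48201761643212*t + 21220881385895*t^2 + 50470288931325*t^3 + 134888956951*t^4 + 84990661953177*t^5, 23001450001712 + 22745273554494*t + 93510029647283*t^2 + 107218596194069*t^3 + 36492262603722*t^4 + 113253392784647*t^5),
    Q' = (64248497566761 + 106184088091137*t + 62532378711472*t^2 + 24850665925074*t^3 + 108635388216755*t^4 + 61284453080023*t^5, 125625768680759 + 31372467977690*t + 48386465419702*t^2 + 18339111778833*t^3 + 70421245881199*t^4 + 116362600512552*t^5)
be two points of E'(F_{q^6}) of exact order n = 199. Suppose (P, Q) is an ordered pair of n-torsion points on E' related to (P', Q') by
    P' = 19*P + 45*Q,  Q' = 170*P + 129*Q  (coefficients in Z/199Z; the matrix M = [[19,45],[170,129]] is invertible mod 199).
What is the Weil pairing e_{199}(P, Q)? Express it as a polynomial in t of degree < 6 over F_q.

e_{199} is bilinear + alternating on E[199], so e_{199}(19*P + 45*Q, 170*P + 129*Q) = e_{199}(P,Q)^(19*129-45*170).
det(M) mod 199 = 174; its inverse in (Z/199)^* is 191 (check: 174*191 mod 199 = 1).
Run Miller on y^2=x^3+93766625158707*x+4758258648541 over F_{127216345306177}: ladder 11000111 (8 bits); e = f_P(D_Q)/f_Q(D_P).
Result: e(P',Q') = 84632410620847 + 123421129603968*t + 13293092620395*t^2 + 76589124287465*t^3 + 101870160798325*t^4 + 66407240079117*t^5.
Raise to 191: e(P,Q) = 36497098186174 + 20775243079391*t + 56453512332274*t^2 + 89850924103621*t^3 + 26957138470270*t^4 + 35316728039968*t^5 in mu_{199}.

36497098186174 + 20775243079391*t + 56453512332274*t^2 + 89850924103621*t^3 + 26957138470270*t^4 + 35316728039968*t^5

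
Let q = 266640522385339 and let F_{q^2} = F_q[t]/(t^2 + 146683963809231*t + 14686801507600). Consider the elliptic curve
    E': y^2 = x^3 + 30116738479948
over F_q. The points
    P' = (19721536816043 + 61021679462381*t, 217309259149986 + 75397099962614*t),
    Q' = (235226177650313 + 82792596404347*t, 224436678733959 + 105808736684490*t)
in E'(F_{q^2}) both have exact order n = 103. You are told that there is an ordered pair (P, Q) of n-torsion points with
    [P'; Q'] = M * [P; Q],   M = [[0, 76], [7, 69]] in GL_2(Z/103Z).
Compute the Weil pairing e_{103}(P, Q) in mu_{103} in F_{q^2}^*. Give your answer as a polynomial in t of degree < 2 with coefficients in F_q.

18764114249326 + 177395865777560*t

The 103-Weil pairing on E[103] over F_{266640522385339} is alternating-bilinear: e_{103}(P',Q') = e_{103}(P,Q)^det(M).
Inverting 86 mod 103: 6. Thus e_{103}(P,Q) = e(P',Q')^{6}.
Double-and-add over 1100111: 7-1 doublings, 5-1 additions; each step l_{T,T}/v_{2T} or l_{T,P'}/v at Q'+S for random S.
f_P(D_Q)/f_Q(D_P) = 203242974708833 + 61305583155997*t.
Finally e_{103}(P,Q) = 18764114249326 + 177395865777560*t.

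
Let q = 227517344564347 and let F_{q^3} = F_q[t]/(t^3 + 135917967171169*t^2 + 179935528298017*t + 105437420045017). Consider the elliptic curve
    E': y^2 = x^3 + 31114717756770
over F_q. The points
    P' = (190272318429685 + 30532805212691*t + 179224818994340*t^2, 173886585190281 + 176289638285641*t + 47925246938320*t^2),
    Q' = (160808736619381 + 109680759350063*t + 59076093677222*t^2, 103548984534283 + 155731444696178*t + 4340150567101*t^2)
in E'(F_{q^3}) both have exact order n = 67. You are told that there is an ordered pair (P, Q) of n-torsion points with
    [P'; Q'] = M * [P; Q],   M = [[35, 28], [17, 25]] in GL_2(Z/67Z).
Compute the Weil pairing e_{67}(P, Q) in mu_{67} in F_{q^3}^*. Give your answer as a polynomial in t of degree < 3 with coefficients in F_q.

e_{67}(aP+bQ,cP+dQ) = e_{67}(P,Q)^(ad-bc); with (a,b,c,d)=(35,28,17,25) this gives the det-67 law.
35*25 - 28*17 = 399; reduced mod 67: det = 64, inverse 22.
Miller loop for e_{67} over F_{227517344564347^3}: bits of 67 = 1000011; 6 double steps + 2 add steps, l/v at each.
Result: e(P',Q') = 175656682293856 + 56167732008375*t + 73321678633884*t^2.
Thus e_{67}(P,Q) = 51972950233885 + 77488158708838*t + 76462738535349*t^2.

51972950233885 + 77488158708838*t + 76462738535349*t^2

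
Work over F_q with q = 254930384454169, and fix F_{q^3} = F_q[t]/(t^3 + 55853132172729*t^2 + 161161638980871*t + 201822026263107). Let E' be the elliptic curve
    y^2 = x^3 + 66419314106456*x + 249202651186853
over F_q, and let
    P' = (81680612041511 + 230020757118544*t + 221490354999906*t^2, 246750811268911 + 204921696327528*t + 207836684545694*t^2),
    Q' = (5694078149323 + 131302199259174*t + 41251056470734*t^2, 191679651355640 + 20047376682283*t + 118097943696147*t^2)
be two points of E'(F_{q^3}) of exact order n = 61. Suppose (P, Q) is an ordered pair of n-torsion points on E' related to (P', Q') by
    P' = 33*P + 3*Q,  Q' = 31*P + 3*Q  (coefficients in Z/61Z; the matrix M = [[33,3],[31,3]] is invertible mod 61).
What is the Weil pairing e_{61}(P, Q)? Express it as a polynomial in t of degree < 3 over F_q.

Since e_{61}(P,P)=e_{61}(Q,Q)=1 and e_{61}(Q,P)=e_{61}(P,Q)^{-1}, expanding e_{61}(33*P + 3*Q,31*P + 3*Q) leaves e(P,Q)^det(M).
det(M) mod 61 = 6; its inverse in (Z/61)^* is 51 (check: 6*51 mod 61 = 1).
n = 61 = (111101)_2 (6 bits, wt 5); accumulate f_{61,P'}(Q'+S)/f_{61,P'}(S) along the 5-step ladder.
Miller gives e_{61}(P',Q') = 213099892402783 + 222015455901549*t + 190268981257440*t^2 in F_{254930384454169^3}.
Finally e_{61}(P,Q) = 18279355510146 + 76989892601550*t + 40956776212545*t^2.

18279355510146 + 76989892601550*t + 40956776212545*t^2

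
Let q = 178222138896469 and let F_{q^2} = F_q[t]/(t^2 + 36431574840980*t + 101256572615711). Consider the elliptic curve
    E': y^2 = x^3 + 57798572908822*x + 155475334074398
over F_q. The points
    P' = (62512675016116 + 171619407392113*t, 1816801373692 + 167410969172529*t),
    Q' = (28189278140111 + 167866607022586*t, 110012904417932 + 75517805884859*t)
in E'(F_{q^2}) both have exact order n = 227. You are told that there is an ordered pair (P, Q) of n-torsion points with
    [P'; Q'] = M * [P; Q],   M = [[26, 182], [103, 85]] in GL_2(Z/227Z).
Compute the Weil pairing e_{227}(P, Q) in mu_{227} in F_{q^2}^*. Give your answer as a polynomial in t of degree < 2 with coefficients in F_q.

103216028533738 + 121561617909404*t

e_{227} is bilinear + alternating on E[227], so e_{227}(26*P + 182*Q, 103*P + 85*Q) = e_{227}(P,Q)^(26*85-182*103).
So e_{227}(P,Q) = e_{227}(P',Q')^{13}, since 35*13 = 1 mod 227.
Run Miller on y^2=x^3+57798572908822*x+155475334074398 over F_{178222138896469}: ladder 11100011 (8 bits); e = f_P(D_Q)/f_Q(D_P).
So e_{227}(P',Q') = 125438225173722 + 166217897692197*t.
Raise to 13: e(P,Q) = 103216028533738 + 121561617909404*t in mu_{227}.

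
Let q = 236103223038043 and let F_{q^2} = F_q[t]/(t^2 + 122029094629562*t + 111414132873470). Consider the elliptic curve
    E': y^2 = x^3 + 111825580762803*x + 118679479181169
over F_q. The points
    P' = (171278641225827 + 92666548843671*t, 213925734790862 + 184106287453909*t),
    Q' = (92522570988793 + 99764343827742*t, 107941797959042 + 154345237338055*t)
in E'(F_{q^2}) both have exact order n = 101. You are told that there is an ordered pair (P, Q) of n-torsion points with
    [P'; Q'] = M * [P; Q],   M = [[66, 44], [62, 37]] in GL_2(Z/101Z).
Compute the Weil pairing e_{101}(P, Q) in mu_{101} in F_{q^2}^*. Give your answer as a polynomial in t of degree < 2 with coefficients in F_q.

The 101-Weil pairing on E[101] over F_{236103223038043} is alternating-bilinear: e_{101}(P',Q') = e_{101}(P,Q)^det(M).
det(M) mod 101 = 17; its inverse in (Z/101)^* is 6 (check: 17*6 mod 101 = 1).
Double-and-add over 1100101: 7-1 doublings, 4-1 additions; each step l_{T,T}/v_{2T} or l_{T,P'}/v at Q'+S for random S.
Miller gives e_{101}(P',Q') = 208976844408959 + 132597937373103*t in F_{236103223038043^2}.
e_{101}(P,Q) = (208976844408959 + 132597937373103*t)^{6} = 117902558836484 + 42511978724812*t.

117902558836484 + 42511978724812*t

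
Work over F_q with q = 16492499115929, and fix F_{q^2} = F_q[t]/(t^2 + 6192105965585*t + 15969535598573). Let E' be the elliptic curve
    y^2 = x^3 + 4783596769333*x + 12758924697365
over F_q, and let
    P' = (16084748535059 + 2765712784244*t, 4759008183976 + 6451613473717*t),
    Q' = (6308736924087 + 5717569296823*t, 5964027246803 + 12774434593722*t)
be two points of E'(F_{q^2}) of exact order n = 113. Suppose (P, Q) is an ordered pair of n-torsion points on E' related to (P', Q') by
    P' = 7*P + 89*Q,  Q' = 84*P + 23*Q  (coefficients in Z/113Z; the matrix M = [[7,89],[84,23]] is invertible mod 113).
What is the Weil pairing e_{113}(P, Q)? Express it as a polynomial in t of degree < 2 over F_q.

e_{113}(aP+bQ,cP+dQ) = e_{113}(P,Q)^(ad-bc); with (a,b,c,d)=(7,89,84,23) this gives the det-113 law.
7*23 - 89*84 = -7315; reduced mod 113: det = 30, inverse 49.
n = 113 = (1110001)_2 (7 bits, wt 4); accumulate f_{113,P'}(Q'+S)/f_{113,P'}(S) along the 6-step ladder.
So e_{113}(P',Q') = 813456433075 + 15806111499406*t.
Raise to 49: e(P,Q) = 15243340701155 + 9615917083644*t in mu_{113}.

15243340701155 + 9615917083644*t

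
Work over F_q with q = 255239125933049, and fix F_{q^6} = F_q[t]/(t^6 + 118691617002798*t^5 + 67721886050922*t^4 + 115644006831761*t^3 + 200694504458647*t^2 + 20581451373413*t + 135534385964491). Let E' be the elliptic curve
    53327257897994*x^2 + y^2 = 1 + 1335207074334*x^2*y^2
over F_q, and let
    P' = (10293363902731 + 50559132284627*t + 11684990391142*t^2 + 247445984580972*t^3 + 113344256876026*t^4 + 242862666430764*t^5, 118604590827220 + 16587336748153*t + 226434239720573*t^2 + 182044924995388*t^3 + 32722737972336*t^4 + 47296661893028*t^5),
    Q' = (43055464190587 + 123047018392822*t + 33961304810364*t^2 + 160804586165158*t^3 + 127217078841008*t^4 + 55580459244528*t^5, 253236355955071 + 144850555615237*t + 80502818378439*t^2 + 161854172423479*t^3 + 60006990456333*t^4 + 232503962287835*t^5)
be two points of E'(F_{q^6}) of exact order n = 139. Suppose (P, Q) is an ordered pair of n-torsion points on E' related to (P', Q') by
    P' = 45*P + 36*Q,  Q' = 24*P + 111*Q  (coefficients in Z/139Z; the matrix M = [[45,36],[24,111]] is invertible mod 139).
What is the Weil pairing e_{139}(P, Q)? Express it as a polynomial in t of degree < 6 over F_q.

46288680540742 + 28043272816997*t + 171267157197718*t^2 + 54877383088254*t^3 + 195185065058469*t^4 + 101132134567361*t^5

Under M = [[45,36],[24,111]] in GL_2(Z/139), e_{139}(P',Q') = e_{139}(P,Q)^(45*111-36*24 mod 139).
45*111 - 36*24 = 4131; reduced mod 139: det = 100, inverse 57.
Edwards->Montgomery: u=(1+y)/(1-y), v=u/x -> 247157187262441v^2=u^3+135311108645379u^2+u; then x_W=12998012705915u+94190119473071: y^2=x^3+218096616072849*x+253318145782603.
Build f_{139,P'} and f_{139,Q'} via the 8-bit ladder of 139=10001011_2; evaluate at shifted divisors; quotient in F_{255239125933049^6}.
e_{139}(P',Q') = 253695300120701 + 12286118863088*t + 94327095532108*t^2 + 29824039937077*t^3 + 148887686687189*t^4 + 128183830787079*t^5.
Finally e_{139}(P,Q) = 46288680540742 + 28043272816997*t + 171267157197718*t^2 + 54877383088254*t^3 + 195185065058469*t^4 + 101132134567361*t^5.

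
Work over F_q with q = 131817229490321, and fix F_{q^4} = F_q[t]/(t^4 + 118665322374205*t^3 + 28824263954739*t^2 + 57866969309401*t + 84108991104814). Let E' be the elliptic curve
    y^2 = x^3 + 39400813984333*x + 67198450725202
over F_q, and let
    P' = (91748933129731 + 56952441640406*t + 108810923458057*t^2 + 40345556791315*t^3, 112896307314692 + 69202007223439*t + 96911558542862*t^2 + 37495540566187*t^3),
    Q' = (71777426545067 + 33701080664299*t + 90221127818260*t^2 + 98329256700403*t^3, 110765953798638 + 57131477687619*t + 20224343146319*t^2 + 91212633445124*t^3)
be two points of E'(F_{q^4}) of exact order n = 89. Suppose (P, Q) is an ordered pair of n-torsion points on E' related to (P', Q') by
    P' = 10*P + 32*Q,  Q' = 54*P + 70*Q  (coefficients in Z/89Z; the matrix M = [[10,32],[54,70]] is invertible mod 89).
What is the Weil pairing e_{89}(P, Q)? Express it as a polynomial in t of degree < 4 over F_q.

Since e_{89}(P,P)=e_{89}(Q,Q)=1 and e_{89}(Q,P)=e_{89}(P,Q)^{-1}, expanding e_{89}(10*P + 32*Q,54*P + 70*Q) leaves e(P,Q)^det(M).
det(M) mod 89 = 40; its inverse in (Z/89)^* is 69 (check: 40*69 mod 89 = 1).
Double-and-add over 1011001: 7-1 doublings, 4-1 additions; each step l_{T,T}/v_{2T} or l_{T,P'}/v at Q'+S for random S.
So e_{89}(P',Q') = 56932310463910 + 123351487556600*t + 73826369467650*t^2 + 110299583795064*t^3.
Raise to 69: e(P,Q) = 128779245695481 + 69348568471821*t + 2675929664129*t^2 + 128931339858977*t^3 in mu_{89}.

128779245695481 + 69348568471821*t + 2675929664129*t^2 + 128931339858977*t^3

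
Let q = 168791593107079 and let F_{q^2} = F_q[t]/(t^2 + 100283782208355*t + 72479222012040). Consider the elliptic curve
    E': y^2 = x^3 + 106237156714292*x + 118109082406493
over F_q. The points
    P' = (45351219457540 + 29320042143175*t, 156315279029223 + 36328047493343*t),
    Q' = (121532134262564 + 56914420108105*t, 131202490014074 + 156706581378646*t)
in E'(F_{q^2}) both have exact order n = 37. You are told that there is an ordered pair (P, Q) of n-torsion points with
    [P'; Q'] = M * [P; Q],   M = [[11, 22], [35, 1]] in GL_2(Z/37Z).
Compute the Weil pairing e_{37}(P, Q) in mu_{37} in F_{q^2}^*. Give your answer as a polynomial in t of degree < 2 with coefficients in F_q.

Under M = [[11,22],[35,1]] in GL_2(Z/37), e_{37}(P',Q') = e_{37}(P,Q)^(11*1-22*35 mod 37).
det M = 11*1 - 22*35 = -759 = 18 (mod 37); 18^{-1} = 35 (mod 37).
Build f_{37,P'} and f_{37,Q'} via the 6-bit ladder of 37=100101_2; evaluate at shifted divisors; quotient in F_{168791593107079^2}.
The quotient is 77246677000913 + 104387097993213*t.
e_{37}(P,Q) = (77246677000913 + 104387097993213*t)^{35} = 159666364778314 + 117865327885273*t.

159666364778314 + 117865327885273*t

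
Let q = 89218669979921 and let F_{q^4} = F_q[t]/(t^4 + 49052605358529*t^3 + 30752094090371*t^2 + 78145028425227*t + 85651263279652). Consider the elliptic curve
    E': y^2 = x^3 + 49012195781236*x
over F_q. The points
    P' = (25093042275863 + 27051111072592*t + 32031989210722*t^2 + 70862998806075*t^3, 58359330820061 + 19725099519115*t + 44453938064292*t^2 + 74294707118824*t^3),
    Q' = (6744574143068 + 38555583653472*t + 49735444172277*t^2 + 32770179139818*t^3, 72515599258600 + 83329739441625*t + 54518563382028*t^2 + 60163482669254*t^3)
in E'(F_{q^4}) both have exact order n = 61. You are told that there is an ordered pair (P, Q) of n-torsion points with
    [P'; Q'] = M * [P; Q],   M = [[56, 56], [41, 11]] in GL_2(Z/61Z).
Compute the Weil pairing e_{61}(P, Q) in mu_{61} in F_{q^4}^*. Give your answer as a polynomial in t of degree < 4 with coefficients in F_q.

Since e_{61}(P,P)=e_{61}(Q,Q)=1 and e_{61}(Q,P)=e_{61}(P,Q)^{-1}, expanding e_{61}(56*P + 56*Q,41*P + 11*Q) leaves e(P,Q)^det(M).
So e_{61}(P,Q) = e_{61}(P',Q')^{24}, since 28*24 = 1 mod 61.
Run Miller on y^2=x^3+49012195781236*x over F_{89218669979921}: ladder 111101 (6 bits); e = f_P(D_Q)/f_Q(D_P).
Result: e(P',Q') = 10183671659694 + 2905529536645*t + 58357470557766*t^2 + 52268135008239*t^3.
e_{61}(P,Q) = (10183671659694 + 2905529536645*t + 58357470557766*t^2 + 52268135008239*t^3)^{24} = 17332380347214 + 6463573699750*t + 68305514746622*t^2 + 1210445557389*t^3.

17332380347214 + 6463573699750*t + 68305514746622*t^2 + 1210445557389*t^3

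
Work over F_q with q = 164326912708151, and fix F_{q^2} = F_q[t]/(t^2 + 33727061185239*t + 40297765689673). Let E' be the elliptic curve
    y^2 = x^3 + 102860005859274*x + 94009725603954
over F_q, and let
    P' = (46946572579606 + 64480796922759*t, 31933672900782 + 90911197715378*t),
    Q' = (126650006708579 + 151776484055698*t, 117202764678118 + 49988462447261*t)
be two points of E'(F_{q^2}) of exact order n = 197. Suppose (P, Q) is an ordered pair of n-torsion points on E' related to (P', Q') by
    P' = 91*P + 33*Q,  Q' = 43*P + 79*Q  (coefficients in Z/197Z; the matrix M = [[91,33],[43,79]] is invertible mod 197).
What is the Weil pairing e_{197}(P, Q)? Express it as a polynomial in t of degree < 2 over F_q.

5440890833300 + 50951041720427*t

e_{197}(aP+bQ,cP+dQ) = e_{197}(P,Q)^(ad-bc); with (a,b,c,d)=(91,33,43,79) this gives the det-197 law.
So e_{197}(P,Q) = e_{197}(P',Q')^{159}, since 57*159 = 1 mod 197.
n = 197 = (11000101)_2 (8 bits, wt 4); accumulate f_{197,P'}(Q'+S)/f_{197,P'}(S) along the 7-step ladder.
The quotient is 58446057996995 + 89156691541332*t.
Finally e_{197}(P,Q) = 5440890833300 + 50951041720427*t.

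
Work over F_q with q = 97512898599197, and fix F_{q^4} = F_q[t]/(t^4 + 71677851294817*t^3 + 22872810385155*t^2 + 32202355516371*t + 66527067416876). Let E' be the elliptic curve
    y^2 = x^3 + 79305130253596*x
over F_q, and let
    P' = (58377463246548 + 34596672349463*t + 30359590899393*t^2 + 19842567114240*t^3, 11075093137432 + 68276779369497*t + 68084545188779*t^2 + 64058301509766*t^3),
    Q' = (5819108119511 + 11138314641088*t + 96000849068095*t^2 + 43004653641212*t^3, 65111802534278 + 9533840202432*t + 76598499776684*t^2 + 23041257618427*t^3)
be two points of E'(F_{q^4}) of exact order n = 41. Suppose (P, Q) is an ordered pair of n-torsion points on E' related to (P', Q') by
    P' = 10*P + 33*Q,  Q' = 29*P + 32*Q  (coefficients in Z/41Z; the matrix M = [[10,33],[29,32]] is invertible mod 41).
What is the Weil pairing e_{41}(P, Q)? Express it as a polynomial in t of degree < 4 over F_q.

19159904697943 + 80243256565456*t + 47674261593885*t^2 + 1186824477813*t^3

Under M = [[10,33],[29,32]] in GL_2(Z/41), e_{41}(P',Q') = e_{41}(P,Q)^(10*32-33*29 mod 41).
Inverting 19 mod 41: 13. Thus e_{41}(P,Q) = e(P',Q')^{13}.
Double-and-add over 101001: 6-1 doublings, 3-1 additions; each step l_{T,T}/v_{2T} or l_{T,P'}/v at Q'+S for random S.
Miller gives e_{41}(P',Q') = 63340054754541 + 35202454426163*t + 84660321390432*t^2 + 16606029736132*t^3 in F_{97512898599197^4}.
(63340054754541 + 35202454426163*t + 84660321390432*t^2 + 16606029736132*t^3)^{13} mod (97512898599197,f) = 19159904697943 + 80243256565456*t + 47674261593885*t^2 + 1186824477813*t^3.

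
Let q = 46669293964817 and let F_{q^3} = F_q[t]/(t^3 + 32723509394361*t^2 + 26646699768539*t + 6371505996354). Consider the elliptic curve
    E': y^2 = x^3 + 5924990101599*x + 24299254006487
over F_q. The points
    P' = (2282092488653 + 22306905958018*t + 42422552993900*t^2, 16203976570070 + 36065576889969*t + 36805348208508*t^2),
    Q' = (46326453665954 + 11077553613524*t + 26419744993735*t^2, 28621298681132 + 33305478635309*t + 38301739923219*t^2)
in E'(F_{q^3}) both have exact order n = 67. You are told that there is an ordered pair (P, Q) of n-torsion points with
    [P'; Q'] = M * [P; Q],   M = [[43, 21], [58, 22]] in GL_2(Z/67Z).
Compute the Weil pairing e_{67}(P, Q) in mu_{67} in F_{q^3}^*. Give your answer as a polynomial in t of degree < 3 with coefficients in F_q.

37519056884296 + 30946806199891*t + 44308276376046*t^2

The 67-Weil pairing on E[67] over F_{46669293964817} is alternating-bilinear: e_{67}(P',Q') = e_{67}(P,Q)^det(M).
Inverting 63 mod 67: 50. Thus e_{67}(P,Q) = e(P',Q')^{50}.
7-bit Miller (1000011) on E'/F_{46669293964817} with a'=5924990101599, b'=24299254006487: accumulate tangent/chord ratios at Q'+S and P'+S'.
e_{67}(P',Q') = 35569391302123 + 1546195546434*t + 13726722105261*t^2.
Raise to 50: e(P,Q) = 37519056884296 + 30946806199891*t + 44308276376046*t^2 in mu_{67}.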